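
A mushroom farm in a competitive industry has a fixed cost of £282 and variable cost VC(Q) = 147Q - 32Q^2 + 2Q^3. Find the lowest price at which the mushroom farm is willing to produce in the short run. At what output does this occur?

The shutdown price is the minimum of AVC. VC = 147Q - 32Q^2 + 2Q^3, so AVC = 147 - 32Q + 2Q^2.
At the minimum of AVC, MC = AVC. MC = 147 - 64Q + 6Q^2; setting MC = AVC gives 4Q^2 - 32Q = 0, so Q = 8. min AVC = 19.
For P < £19 the firm produces nothing.

£19 per unit, at Q = 8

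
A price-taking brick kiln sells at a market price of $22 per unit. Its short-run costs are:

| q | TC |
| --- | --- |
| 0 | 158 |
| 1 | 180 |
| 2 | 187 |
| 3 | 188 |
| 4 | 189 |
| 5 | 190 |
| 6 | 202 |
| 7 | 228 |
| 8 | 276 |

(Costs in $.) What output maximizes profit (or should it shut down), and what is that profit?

q = 6; profit = -$70

Tabulate TR − TC: q=0: -158; q=1: -158; q=2: -143; q=3: -122; q=4: -101; q=5: -80; q=6: -70; q=7: -74; q=8: -100.
Profit is maximized at q = 6. AVC there is 44/6 = $7.33 ≤ P, so producing beats shutting down (which would give -$158).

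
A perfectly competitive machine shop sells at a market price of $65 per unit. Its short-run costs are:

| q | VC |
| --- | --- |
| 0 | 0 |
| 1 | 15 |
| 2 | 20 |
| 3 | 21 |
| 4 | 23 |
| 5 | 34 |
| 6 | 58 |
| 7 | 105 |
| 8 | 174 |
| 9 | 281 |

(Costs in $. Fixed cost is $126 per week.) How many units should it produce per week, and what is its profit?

Compute π = P·q − TC at each output: q=0: -126; q=1: -76; q=2: -16; q=3: 48; q=4: 111; q=5: 165; q=6: 206; q=7: 224; q=8: 220; q=9: 178.
Profit is maximized at q = 7. AVC there is 105/7 = $15 ≤ P, so producing beats shutting down (which would give -$126).

q = 7; profit = $224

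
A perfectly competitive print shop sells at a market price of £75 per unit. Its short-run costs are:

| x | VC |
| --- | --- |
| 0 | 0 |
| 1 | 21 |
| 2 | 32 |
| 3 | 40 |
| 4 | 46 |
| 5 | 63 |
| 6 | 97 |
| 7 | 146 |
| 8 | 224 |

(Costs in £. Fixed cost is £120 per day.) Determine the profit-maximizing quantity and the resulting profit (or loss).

x = 7; profit = £259

Compute π = P·x − TC at each output: x=0: -120; x=1: -66; x=2: -2; x=3: 65; x=4: 134; x=5: 192; x=6: 233; x=7: 259; x=8: 256.
Profit is maximized at x = 7. AVC there is 146/7 = £20.86 ≤ P, so producing beats shutting down (which would give -£120).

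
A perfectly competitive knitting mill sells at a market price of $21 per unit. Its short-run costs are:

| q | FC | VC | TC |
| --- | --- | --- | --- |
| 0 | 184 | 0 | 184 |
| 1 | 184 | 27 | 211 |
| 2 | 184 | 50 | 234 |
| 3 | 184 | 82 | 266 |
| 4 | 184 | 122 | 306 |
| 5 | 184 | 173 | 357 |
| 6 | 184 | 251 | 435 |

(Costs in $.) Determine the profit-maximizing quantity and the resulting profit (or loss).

q = 0 (shut down); profit = -$184

Compute π = P·q − TC at each output: q=0: -184; q=1: -190; q=2: -192; q=3: -203; q=4: -222; q=5: -252; q=6: -309.
Profit is highest at q = 0. Equivalently, the lowest AVC in the table is 50/2 ≈ $25 at q = 2, and P = $21 falls below it — price never covers variable cost, so the firm shuts down and loses only its fixed cost.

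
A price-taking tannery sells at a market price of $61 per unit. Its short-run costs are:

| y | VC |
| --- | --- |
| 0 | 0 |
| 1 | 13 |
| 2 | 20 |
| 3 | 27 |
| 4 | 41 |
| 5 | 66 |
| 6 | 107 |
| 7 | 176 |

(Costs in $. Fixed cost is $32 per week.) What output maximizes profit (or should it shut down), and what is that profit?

y = 6; profit = $227

Tabulate TR − TC: y=0: -32; y=1: 16; y=2: 70; y=3: 124; y=4: 171; y=5: 207; y=6: 227; y=7: 219.
Profit is maximized at y = 6. AVC there is 107/6 = $17.83 ≤ P, so producing beats shutting down (which would give -$32).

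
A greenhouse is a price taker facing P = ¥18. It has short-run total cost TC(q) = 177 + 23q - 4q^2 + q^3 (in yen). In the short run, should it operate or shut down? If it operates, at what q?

From TC, MC = TC'(q) = 23 - 8q + 3q^2 and AVC = VC/q = 23 - 4q + q^2.
AVC is minimized where dAVC/dq = -4 + 2q = 0, at q = 2; min AVC = 23 - 4·2 + 2^2 = ¥19.
Since P = ¥18 < min AVC = ¥19, price fails to cover variable cost at any output.
Shutting down limits the loss to fixed cost, ¥177.

Shut down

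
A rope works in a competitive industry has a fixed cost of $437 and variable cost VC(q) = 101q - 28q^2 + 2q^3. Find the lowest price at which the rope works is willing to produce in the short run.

The firm shuts down when price falls below the minimum of average variable cost. AVC = VC/q = 101 - 28q + 2q^2.
dAVC/dq = -28 + 4q = 0 gives q = 7. min AVC = 101 - 28·7 + 2·7^2 = 3.
For P < $3 the firm produces nothing.

$3 per unit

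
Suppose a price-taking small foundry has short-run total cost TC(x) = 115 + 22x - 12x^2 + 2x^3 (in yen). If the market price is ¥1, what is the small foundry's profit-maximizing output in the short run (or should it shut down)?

Strip out fixed cost: VC = 22x - 12x^2 + 2x^3. Then AVC = 22 - 12x + 2x^2 and MC = 22 - 24x + 6x^2.
AVC is minimized where dAVC/dx = -12 + 4x = 0, at x = 3; min AVC = 22 - 12·3 + 2·3^2 = ¥4.
Since P = ¥1 < min AVC = ¥4, price fails to cover variable cost at any output.
The firm minimizes its loss by shutting down and losing only its fixed cost of ¥115.

Shut down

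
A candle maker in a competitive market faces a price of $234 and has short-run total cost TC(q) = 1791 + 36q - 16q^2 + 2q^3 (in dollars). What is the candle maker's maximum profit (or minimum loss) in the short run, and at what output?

Profit = -$171 at q = 9

AVC = 36 - 16q + 2q^2 has its minimum $4 at q = 4; price $234 clears that bar, so the firm operates.
With MC = 36 - 32q + 6q^2, P = MC on the upward-sloping part at q* = 9.
TR = 234·9 = 2106. TC = 1791 + 486 = 2277. Profit = 2106 − 2277 = -$171.
That loss of $171 beats the $1791 the firm would lose by shutting down; producing recovers $1620 of fixed cost.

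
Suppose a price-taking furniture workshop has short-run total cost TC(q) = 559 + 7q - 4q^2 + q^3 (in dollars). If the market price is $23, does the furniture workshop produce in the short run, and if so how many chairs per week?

Strip out fixed cost: VC = 7q - 4q^2 + q^3. Then AVC = 7 - 4q + q^2 and MC = 7 - 8q + 3q^2.
The AVC parabola has its vertex at q = 4/2 = 2, where AVC = 7 - 4·2 + 2^2 = $3.
Because $23 ≥ $3, revenue can cover variable cost; the firm operates.
P = MC gives -16 - 8q + 3q^2 = 0, with roots -4/3 and 4. Take the larger (rising MC): q* = 4.
Check: AVC at q = 4 is $7 ≤ P, so revenue covers variable cost.
Profit = P·q − TC = 23·4 − 587 = -$495, a loss, but smaller than the $559 fixed cost the firm would lose by shutting down.

Produce at q = 4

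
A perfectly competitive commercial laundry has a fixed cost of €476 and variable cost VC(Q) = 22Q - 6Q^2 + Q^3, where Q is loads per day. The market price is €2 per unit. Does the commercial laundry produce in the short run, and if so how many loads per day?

Shut down

Variable cost is VC = 22Q - 6Q^2 + Q^3, so AVC = VC/Q = 22 - 6Q + Q^2 and MC = dTC/dQ = 22 - 12Q + 3Q^2.
AVC is minimized where dAVC/dQ = -6 + 2Q = 0, at Q = 3; min AVC = 22 - 6·3 + 3^2 = €13.
P = €2 lies below min AVC = €13; no output level covers variable cost.
The firm minimizes its loss by shutting down and losing only its fixed cost of €476.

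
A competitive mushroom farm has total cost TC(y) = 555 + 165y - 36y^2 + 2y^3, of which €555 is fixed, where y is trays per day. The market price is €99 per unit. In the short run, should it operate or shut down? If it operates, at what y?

Produce at y = 11

Strip out fixed cost: VC = 165y - 36y^2 + 2y^3. Then AVC = 165 - 36y + 2y^2 and MC = 165 - 72y + 6y^2.
The AVC parabola has its vertex at y = 36/4 = 9, where AVC = 165 - 36·9 + 2·9^2 = €3.
Since P = €99 ≥ min AVC = €3, price covers variable cost and the firm should produce.
Solving P = MC: 66 - 72y + 6y^2 = 0 ⇒ y = 1 or 11. On the upward-sloping branch, y* = 11.
Check: AVC at y = 11 is €11 ≤ P, so revenue covers variable cost.
Profit = P·y − TC = 99·11 − 676 = €413.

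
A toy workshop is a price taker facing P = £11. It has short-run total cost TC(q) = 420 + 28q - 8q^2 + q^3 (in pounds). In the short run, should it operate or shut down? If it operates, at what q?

Shut down

From TC, MC = TC'(q) = 28 - 16q + 3q^2 and AVC = VC/q = 28 - 8q + q^2.
AVC is minimized where dAVC/dq = -8 + 2q = 0, at q = 4; min AVC = 28 - 8·4 + 4^2 = £12.
Since P = £11 < min AVC = £12, price fails to cover variable cost at any output.
Best response: produce nothing and absorb the £420 fixed cost.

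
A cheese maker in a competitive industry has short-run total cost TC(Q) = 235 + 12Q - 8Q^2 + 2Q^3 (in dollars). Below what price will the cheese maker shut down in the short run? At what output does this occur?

Short-run supply begins at min AVC. From VC = 12Q - 8Q^2 + 2Q^3, AVC = 12 - 8Q + 2Q^2.
dAVC/dQ = -8 + 4Q = 0 gives Q = 2. min AVC = 12 - 8·2 + 2·2^2 = 4.
For P < $4 the firm produces nothing.

$4 per unit, at Q = 2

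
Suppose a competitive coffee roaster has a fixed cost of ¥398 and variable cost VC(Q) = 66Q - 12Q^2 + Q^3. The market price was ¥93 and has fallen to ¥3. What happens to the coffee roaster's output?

Output falls from 9 to 0 (the firm shuts down)

MC = 66 - 24Q + 3Q^2; the shutdown threshold is min AVC = ¥30 (at Q = 6).
At P = ¥93 ≥ min AVC, set P = MC on the rising branch: Q = 9.
At P = ¥3 < min AVC = ¥30, price no longer covers variable cost at any output, so the firm shuts down: Q = 0.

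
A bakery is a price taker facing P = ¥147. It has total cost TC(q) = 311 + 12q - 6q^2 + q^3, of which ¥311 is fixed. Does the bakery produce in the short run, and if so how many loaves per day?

Strip out fixed cost: VC = 12q - 6q^2 + q^3. Then AVC = 12 - 6q + q^2 and MC = 12 - 12q + 3q^2.
AVC is minimized where dAVC/dq = -6 + 2q = 0, at q = 3; min AVC = 12 - 6·3 + 3^2 = ¥3.
P = ¥147 exceeds min AVC = ¥3, so the firm stays open.
Solving P = MC: -135 - 12q + 3q^2 = 0 ⇒ q = -5 or 9. On the upward-sloping branch, q* = 9.
Check: AVC at q = 9 is ¥39 ≤ P, so revenue covers variable cost.
Profit = P·q − TC = 147·9 − 662 = ¥661.

Produce at q = 9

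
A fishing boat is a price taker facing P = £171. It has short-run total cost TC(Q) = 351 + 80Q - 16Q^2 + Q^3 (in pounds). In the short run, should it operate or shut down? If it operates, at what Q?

Produce at Q = 13

Strip out fixed cost: VC = 80Q - 16Q^2 + Q^3. Then AVC = 80 - 16Q + Q^2 and MC = 80 - 32Q + 3Q^2.
AVC hits its minimum where MC = AVC, at Q = 8, giving min AVC = 80 - 16·8 + 8^2 = £16.
Because £171 ≥ £16, revenue can cover variable cost; the firm operates.
Set P = MC: 171 = 80 - 32Q + 3Q^2 → -91 - 32Q + 3Q^2 = 0. The roots are Q = -7/3 and Q = 13; the profit-maximizing output is on the rising part of MC, so Q* = 13.
Check: AVC at Q = 13 is £41 ≤ P, so revenue covers variable cost.
Profit = P·Q − TC = 171·13 − 884 = £1339.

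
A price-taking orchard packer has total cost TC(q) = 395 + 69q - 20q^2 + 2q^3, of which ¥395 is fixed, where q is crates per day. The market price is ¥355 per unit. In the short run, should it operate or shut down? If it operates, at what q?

Produce at q = 11

Variable cost is VC = 69q - 20q^2 + 2q^3, so AVC = VC/q = 69 - 20q + 2q^2 and MC = dTC/dq = 69 - 40q + 6q^2.
AVC hits its minimum where MC = AVC, at q = 5, giving min AVC = 69 - 20·5 + 2·5^2 = ¥19.
Since P = ¥355 ≥ min AVC = ¥19, price covers variable cost and the firm should produce.
Solving P = MC: -286 - 40q + 6q^2 = 0 ⇒ q = -13/3 or 11. On the upward-sloping branch, q* = 11.
Check: AVC at q = 11 is ¥91 ≤ P, so revenue covers variable cost.
Profit = P·q − TC = 355·11 − 1396 = ¥2509.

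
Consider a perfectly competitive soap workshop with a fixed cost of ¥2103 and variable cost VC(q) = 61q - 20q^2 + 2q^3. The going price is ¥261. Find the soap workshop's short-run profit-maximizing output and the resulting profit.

Profit = -¥103 at q = 10

AVC = 61 - 20q + 2q^2 has its minimum ¥11 at q = 5; price ¥261 clears that bar, so the firm operates.
MC = 61 - 40q + 6q^2. Setting P = MC and taking the root on the rising branch gives q* = 10.
TR = 261·10 = 2610. TC = 2103 + 610 = 2713. Profit = 2610 − 2713 = -¥103.
That loss of ¥103 beats the ¥2103 the firm would lose by shutting down; producing recovers ¥2000 of fixed cost.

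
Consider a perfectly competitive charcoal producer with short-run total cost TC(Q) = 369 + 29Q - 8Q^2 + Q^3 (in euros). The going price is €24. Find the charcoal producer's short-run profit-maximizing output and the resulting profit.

AVC = 29 - 8Q + Q^2; min AVC = €13 at Q = 4. Since P = €24 ≥ min AVC, the firm produces.
With MC = 29 - 16Q + 3Q^2, P = MC on the upward-sloping part at Q* = 5.
TR = 24·5 = 120. TC = 369 + 70 = 439. Profit = 120 − 439 = -€319.
That loss of €319 beats the €369 the firm would lose by shutting down; producing recovers €50 of fixed cost.

Profit = -€319 at Q = 5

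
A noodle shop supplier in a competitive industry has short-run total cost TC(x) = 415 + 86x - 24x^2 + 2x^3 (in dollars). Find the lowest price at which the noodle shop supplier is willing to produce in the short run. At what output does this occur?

$14 per unit, at x = 6

The shutdown price is the minimum of AVC. VC = 86x - 24x^2 + 2x^3, so AVC = 86 - 24x + 2x^2.
dAVC/dx = -24 + 4x = 0 gives x = 6. min AVC = 86 - 24·6 + 2·6^2 = 14.
For P < $14 the firm produces nothing.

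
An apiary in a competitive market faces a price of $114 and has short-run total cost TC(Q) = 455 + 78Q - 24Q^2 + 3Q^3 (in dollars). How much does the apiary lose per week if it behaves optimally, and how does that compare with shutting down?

Profit = -$23 at Q = 6

AVC = 78 - 24Q + 3Q^2 has its minimum $30 at Q = 4; price $114 clears that bar, so the firm operates.
With MC = 78 - 48Q + 9Q^2, P = MC on the upward-sloping part at Q* = 6.
TR = 114·6 = 684. TC = 455 + 252 = 707. Profit = 684 − 707 = -$23.
By producing, the firm covers all variable cost plus $432 of fixed cost; shutting down would lose the full $455.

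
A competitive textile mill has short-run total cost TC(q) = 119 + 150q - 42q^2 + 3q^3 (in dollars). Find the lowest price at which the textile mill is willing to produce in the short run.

$3 per unit

Short-run supply begins at min AVC. From VC = 150q - 42q^2 + 3q^3, AVC = 150 - 42q + 3q^2.
At the minimum of AVC, MC = AVC. MC = 150 - 84q + 9q^2; setting MC = AVC gives 6q^2 - 42q = 0, so q = 7. min AVC = 3.
The firm shuts down for any P below $3.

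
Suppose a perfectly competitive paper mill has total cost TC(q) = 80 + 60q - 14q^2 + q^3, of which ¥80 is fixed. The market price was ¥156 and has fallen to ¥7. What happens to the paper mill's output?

Output falls from 12 to 0 (the firm shuts down)

AVC = 60 - 14q + q^2, minimized at q = 7 where min AVC = ¥11. MC = 60 - 28q + 3q^2.
At P = ¥156 ≥ min AVC, set P = MC on the rising branch: q = 12.
At P = ¥7 < min AVC = ¥11, price no longer covers variable cost at any output, so the firm shuts down: q = 0.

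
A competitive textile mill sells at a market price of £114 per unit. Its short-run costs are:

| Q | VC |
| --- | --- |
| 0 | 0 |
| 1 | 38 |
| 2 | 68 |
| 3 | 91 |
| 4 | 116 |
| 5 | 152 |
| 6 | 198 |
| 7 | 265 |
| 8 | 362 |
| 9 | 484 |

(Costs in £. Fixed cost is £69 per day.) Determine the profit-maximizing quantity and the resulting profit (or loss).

Profit at each row (π = 114Q − TC): Q=0: -69; Q=1: 7; Q=2: 91; Q=3: 182; Q=4: 271; Q=5: 349; Q=6: 417; Q=7: 464; Q=8: 481; Q=9: 473.
Profit is maximized at Q = 8. AVC there is 362/8 = £45.25 ≤ P, so producing beats shutting down (which would give -£69).

Q = 8; profit = £481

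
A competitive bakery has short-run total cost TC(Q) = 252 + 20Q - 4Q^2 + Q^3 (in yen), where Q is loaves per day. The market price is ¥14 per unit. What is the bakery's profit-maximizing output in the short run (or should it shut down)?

Shut down

From TC, MC = TC'(Q) = 20 - 8Q + 3Q^2 and AVC = VC/Q = 20 - 4Q + Q^2.
AVC hits its minimum where MC = AVC, at Q = 2, giving min AVC = 20 - 4·2 + 2^2 = ¥16.
Since P = ¥14 < min AVC = ¥16, price fails to cover variable cost at any output.
Shutting down limits the loss to fixed cost, ¥252.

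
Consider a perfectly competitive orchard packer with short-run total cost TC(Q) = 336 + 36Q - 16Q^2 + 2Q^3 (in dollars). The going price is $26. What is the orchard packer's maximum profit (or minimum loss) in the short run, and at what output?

Profit = -$236 at Q = 5

AVC = 36 - 16Q + 2Q^2; min AVC = $4 at Q = 4. Since P = $26 ≥ min AVC, the firm produces.
MC = 36 - 32Q + 6Q^2. Setting P = MC and taking the root on the rising branch gives Q* = 5.
TR = 26·5 = 130. TC = 336 + 30 = 366. Profit = 130 − 366 = -$236.
That loss of $236 beats the $336 the firm would lose by shutting down; producing recovers $100 of fixed cost.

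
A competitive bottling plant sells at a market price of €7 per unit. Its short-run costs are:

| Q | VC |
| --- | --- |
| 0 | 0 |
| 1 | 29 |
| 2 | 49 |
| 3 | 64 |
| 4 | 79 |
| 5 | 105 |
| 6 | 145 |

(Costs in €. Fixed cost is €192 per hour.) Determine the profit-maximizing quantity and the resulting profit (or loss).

Q = 0 (shut down); profit = -€192

Profit at each row (π = 7Q − TC): Q=0: -192; Q=1: -214; Q=2: -227; Q=3: -235; Q=4: -243; Q=5: -262; Q=6: -295.
Profit is highest at Q = 0. Equivalently, the lowest AVC in the table is 79/4 ≈ €19.75 at Q = 4, and P = €7 falls below it — price never covers variable cost, so the firm shuts down and loses only its fixed cost.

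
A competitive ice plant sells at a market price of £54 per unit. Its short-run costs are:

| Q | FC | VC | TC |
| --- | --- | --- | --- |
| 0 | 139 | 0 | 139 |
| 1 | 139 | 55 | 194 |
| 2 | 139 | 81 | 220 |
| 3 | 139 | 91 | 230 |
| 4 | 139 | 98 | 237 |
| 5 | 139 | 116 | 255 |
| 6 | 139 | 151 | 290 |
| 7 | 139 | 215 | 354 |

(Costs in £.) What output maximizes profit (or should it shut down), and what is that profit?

Q = 6; profit = £34

Tabulate TR − TC: Q=0: -139; Q=1: -140; Q=2: -112; Q=3: -68; Q=4: -21; Q=5: 15; Q=6: 34; Q=7: 24.
Profit is maximized at Q = 6. AVC there is 151/6 = £25.17 ≤ P, so producing beats shutting down (which would give -£139).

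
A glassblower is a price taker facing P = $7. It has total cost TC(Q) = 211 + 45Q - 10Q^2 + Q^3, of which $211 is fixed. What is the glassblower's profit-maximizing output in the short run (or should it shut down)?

Shut down

From TC, MC = TC'(Q) = 45 - 20Q + 3Q^2 and AVC = VC/Q = 45 - 10Q + Q^2.
AVC hits its minimum where MC = AVC, at Q = 5, giving min AVC = 45 - 10·5 + 5^2 = $20.
P = $7 lies below min AVC = $20; no output level covers variable cost.
Shutting down limits the loss to fixed cost, $211.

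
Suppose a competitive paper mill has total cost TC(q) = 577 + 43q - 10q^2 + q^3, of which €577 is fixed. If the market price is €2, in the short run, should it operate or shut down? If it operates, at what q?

Shut down

Variable cost is VC = 43q - 10q^2 + q^3, so AVC = VC/q = 43 - 10q + q^2 and MC = dTC/dq = 43 - 20q + 3q^2.
AVC hits its minimum where MC = AVC, at q = 5, giving min AVC = 43 - 10·5 + 5^2 = €18.
With P < min AVC (€2 < €18), every unit sold adds to the loss.
Best response: produce nothing and absorb the €577 fixed cost.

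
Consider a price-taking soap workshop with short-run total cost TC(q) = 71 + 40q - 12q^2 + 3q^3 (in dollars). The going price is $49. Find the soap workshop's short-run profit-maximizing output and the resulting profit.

AVC = 40 - 12q + 3q^2; min AVC = $28 at q = 2. Since P = $49 ≥ min AVC, the firm produces.
MC = 40 - 24q + 9q^2. Setting P = MC and taking the root on the rising branch gives q* = 3.
TR = 49·3 = 147. TC = 71 + 93 = 164. Profit = 147 − 164 = -$17.
Shutting down would mean losing the fixed cost of $71, so operating at a loss of $17 is better by $54.

Profit = -$17 at q = 3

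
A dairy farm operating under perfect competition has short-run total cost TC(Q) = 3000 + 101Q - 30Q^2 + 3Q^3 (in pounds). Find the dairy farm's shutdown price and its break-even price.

Shutdown price = min AVC. AVC = 101 - 30Q + 3Q^2, with vertex at Q = 5 and minimum £26.
ATC = 3000/Q + 101 - 30Q + 3Q^2. Setting dATC/dQ = −3000/Q^2 − 30 + 6Q = 0 gives Q = 10 (since 6·10^3 − 30·10^2 = 3000).
min ATC = 3000/10 + 101 − 30·10 + 3·10^2 = £401. That is the break-even price.
For £26 ≤ P < £401 the firm produces at a loss; below £26 it shuts down.

Shutdown price = £26; break-even price = £401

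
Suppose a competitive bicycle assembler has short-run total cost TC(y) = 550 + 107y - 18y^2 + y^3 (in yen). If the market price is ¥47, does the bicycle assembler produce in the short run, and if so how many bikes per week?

Variable cost is VC = 107y - 18y^2 + y^3, so AVC = VC/y = 107 - 18y + y^2 and MC = dTC/dy = 107 - 36y + 3y^2.
AVC is minimized where dAVC/dy = -18 + 2y = 0, at y = 9; min AVC = 107 - 18·9 + 9^2 = ¥26.
Since P = ¥47 ≥ min AVC = ¥26, price covers variable cost and the firm should produce.
Set P = MC: 47 = 107 - 36y + 3y^2 → 60 - 36y + 3y^2 = 0. The roots are y = 2 and y = 10; the profit-maximizing output is on the rising part of MC, so y* = 10.
Check: AVC at y = 10 is ¥27 ≤ P, so revenue covers variable cost.
Profit = P·y − TC = 47·10 − 820 = -¥350, a loss, but smaller than the ¥550 fixed cost the firm would lose by shutting down.

Produce at y = 10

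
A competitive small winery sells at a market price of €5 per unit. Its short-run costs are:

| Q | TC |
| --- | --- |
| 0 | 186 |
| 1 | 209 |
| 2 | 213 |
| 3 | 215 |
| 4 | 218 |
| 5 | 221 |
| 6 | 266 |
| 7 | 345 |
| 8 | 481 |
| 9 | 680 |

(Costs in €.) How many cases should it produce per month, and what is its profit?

Tabulate TR − TC: Q=0: -186; Q=1: -204; Q=2: -203; Q=3: -200; Q=4: -198; Q=5: -196; Q=6: -236; Q=7: -310; Q=8: -441; Q=9: -635.
Profit is highest at Q = 0. Equivalently, the lowest AVC in the table is 35/5 ≈ €7 at Q = 5, and P = €5 falls below it — price never covers variable cost, so the firm shuts down and loses only its fixed cost.

Q = 0 (shut down); profit = -€186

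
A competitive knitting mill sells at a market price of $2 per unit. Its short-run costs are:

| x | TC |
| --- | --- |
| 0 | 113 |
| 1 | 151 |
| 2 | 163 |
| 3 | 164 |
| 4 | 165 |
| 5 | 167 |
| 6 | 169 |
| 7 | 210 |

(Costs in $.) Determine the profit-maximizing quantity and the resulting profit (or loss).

Compute π = P·x − TC at each output: x=0: -113; x=1: -149; x=2: -159; x=3: -158; x=4: -157; x=5: -157; x=6: -157; x=7: -196.
Profit is highest at x = 0. Equivalently, the lowest AVC in the table is 56/6 ≈ $9.33 at x = 6, and P = $2 falls below it — price never covers variable cost, so the firm shuts down and loses only its fixed cost.

x = 0 (shut down); profit = -$113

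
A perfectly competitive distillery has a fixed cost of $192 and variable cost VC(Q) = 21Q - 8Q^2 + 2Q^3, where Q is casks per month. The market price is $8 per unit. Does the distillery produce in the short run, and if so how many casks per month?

Variable cost is VC = 21Q - 8Q^2 + 2Q^3, so AVC = VC/Q = 21 - 8Q + 2Q^2 and MC = dTC/dQ = 21 - 16Q + 6Q^2.
AVC hits its minimum where MC = AVC, at Q = 2, giving min AVC = 21 - 8·2 + 2·2^2 = $13.
With P < min AVC ($8 < $13), every unit sold adds to the loss.
Shutting down limits the loss to fixed cost, $192.

Shut down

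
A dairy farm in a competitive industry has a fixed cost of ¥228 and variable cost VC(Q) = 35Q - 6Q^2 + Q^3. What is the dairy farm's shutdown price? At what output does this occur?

¥26 per unit, at Q = 3

The firm shuts down when price falls below the minimum of average variable cost. AVC = VC/Q = 35 - 6Q + Q^2.
dAVC/dQ = -6 + 2Q = 0 gives Q = 3. min AVC = 35 - 6·3 + 3^2 = 26.
For P < ¥26 the firm produces nothing.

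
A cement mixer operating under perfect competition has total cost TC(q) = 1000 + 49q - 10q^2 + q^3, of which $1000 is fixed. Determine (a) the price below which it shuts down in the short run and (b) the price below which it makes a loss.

Shutdown price = $24; break-even price = $149

AVC = 49 - 10q + q^2; minimized at q = 5, giving min AVC = $24. That is the shutdown price.
ATC = 1000/q + 49 - 10q + q^2. Setting dATC/dq = −1000/q^2 − 10 + 2q = 0 gives q = 10 (since 2·10^3 − 10·10^2 = 1000).
min ATC = 1000/10 + 49 − 10·10 + 10^2 = $149. That is the break-even price.
For $24 ≤ P < $149 the firm produces at a loss; below $24 it shuts down.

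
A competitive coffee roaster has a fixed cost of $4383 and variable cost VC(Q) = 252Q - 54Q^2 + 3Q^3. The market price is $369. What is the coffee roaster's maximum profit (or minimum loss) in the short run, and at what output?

Profit = -$327 at Q = 13

AVC = 252 - 54Q + 3Q^2; min AVC = $9 at Q = 9. Since P = $369 ≥ min AVC, the firm produces.
With MC = 252 - 108Q + 9Q^2, P = MC on the upward-sloping part at Q* = 13.
TR = 369·13 = 4797. TC = 4383 + 741 = 5124. Profit = 4797 − 5124 = -$327.
Shutting down would mean losing the fixed cost of $4383, so operating at a loss of $327 is better by $4056.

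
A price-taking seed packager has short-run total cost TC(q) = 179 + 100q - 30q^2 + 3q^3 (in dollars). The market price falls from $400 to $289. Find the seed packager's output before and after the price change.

Output falls from 10 to 9

AVC = 100 - 30q + 3q^2, minimized at q = 5 where min AVC = $25. MC = 100 - 60q + 9q^2.
At P = $400 ≥ min AVC, set P = MC on the rising branch: q = 10.
At P = $289 ≥ min AVC, set P = MC: q = 9. The firm stays open but cuts output.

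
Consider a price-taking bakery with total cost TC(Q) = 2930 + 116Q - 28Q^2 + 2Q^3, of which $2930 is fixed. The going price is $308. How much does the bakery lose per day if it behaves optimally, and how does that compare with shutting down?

AVC = 116 - 28Q + 2Q^2 has its minimum $18 at Q = 7; price $308 clears that bar, so the firm operates.
With MC = 116 - 56Q + 6Q^2, P = MC on the upward-sloping part at Q* = 12.
TR = 308·12 = 3696. TC = 2930 + 816 = 3746. Profit = 3696 − 3746 = -$50.
By producing, the firm covers all variable cost plus $2880 of fixed cost; shutting down would lose the full $2930.

Profit = -$50 at Q = 12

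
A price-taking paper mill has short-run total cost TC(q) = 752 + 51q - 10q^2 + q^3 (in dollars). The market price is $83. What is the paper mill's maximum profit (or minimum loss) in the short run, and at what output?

Profit = -$368 at q = 8

AVC = 51 - 10q + q^2 has its minimum $26 at q = 5; price $83 clears that bar, so the firm operates.
With MC = 51 - 20q + 3q^2, P = MC on the upward-sloping part at q* = 8.
TR = 83·8 = 664. TC = 752 + 280 = 1032. Profit = 664 − 1032 = -$368.
That loss of $368 beats the $752 the firm would lose by shutting down; producing recovers $384 of fixed cost.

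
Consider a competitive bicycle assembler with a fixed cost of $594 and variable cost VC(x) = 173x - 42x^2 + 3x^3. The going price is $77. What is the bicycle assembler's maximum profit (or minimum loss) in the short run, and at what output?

AVC = 173 - 42x + 3x^2 has its minimum $26 at x = 7; price $77 clears that bar, so the firm operates.
With MC = 173 - 84x + 9x^2, P = MC on the upward-sloping part at x* = 8.
TR = 77·8 = 616. TC = 594 + 232 = 826. Profit = 616 − 826 = -$210.
Shutting down would mean losing the fixed cost of $594, so operating at a loss of $210 is better by $384.

Profit = -$210 at x = 8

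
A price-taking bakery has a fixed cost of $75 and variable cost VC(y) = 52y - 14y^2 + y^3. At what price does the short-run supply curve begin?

The firm shuts down when price falls below the minimum of average variable cost. AVC = VC/y = 52 - 14y + y^2.
dAVC/dy = -14 + 2y = 0 gives y = 7. min AVC = 52 - 14·7 + 7^2 = 3.
For P < $3 the firm produces nothing.

$3 per unit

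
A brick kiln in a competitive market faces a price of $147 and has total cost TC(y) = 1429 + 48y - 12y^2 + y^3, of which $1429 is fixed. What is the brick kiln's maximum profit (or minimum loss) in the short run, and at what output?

AVC = 48 - 12y + y^2 has its minimum $12 at y = 6; price $147 clears that bar, so the firm operates.
MC = 48 - 24y + 3y^2. Setting P = MC and taking the root on the rising branch gives y* = 11.
TR = 147·11 = 1617. TC = 1429 + 407 = 1836. Profit = 1617 − 1836 = -$219.
That loss of $219 beats the $1429 the firm would lose by shutting down; producing recovers $1210 of fixed cost.

Profit = -$219 at y = 11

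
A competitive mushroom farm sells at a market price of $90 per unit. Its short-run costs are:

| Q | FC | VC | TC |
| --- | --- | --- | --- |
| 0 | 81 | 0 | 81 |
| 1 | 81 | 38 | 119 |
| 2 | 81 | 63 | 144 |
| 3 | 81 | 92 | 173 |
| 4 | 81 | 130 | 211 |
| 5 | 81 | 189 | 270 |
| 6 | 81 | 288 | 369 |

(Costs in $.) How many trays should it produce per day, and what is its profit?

Compute π = P·Q − TC at each output: Q=0: -81; Q=1: -29; Q=2: 36; Q=3: 97; Q=4: 149; Q=5: 180; Q=6: 171.
Profit is maximized at Q = 5. AVC there is 189/5 = $37.80 ≤ P, so producing beats shutting down (which would give -$81).

Q = 5; profit = $180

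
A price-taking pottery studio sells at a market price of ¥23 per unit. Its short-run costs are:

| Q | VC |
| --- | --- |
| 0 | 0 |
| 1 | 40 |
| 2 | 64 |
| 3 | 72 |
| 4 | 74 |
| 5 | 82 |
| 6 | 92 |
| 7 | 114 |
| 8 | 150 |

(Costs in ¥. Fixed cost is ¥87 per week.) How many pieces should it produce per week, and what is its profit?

Q = 7; profit = -¥40

Compute π = P·Q − TC at each output: Q=0: -87; Q=1: -104; Q=2: -105; Q=3: -90; Q=4: -69; Q=5: -54; Q=6: -41; Q=7: -40; Q=8: -53.
Profit is maximized at Q = 7. AVC there is 114/7 = ¥16.29 ≤ P, so producing beats shutting down (which would give -¥87).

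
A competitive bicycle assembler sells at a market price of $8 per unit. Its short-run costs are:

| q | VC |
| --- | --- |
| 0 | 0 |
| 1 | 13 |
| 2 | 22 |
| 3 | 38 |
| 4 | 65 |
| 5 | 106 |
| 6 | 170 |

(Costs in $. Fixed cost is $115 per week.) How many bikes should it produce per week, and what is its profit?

q = 0 (shut down); profit = -$115

Compute π = P·q − TC at each output: q=0: -115; q=1: -120; q=2: -121; q=3: -129; q=4: -148; q=5: -181; q=6: -237.
Profit is highest at q = 0. Equivalently, the lowest AVC in the table is 22/2 ≈ $11 at q = 2, and P = $8 falls below it — price never covers variable cost, so the firm shuts down and loses only its fixed cost.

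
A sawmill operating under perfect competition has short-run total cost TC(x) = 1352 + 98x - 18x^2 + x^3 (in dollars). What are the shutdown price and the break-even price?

Shutdown price = $17; break-even price = $137

Shutdown price = min AVC. AVC = 98 - 18x + x^2, with vertex at x = 9 and minimum $17.
ATC = 1352/x + 98 - 18x + x^2. Setting dATC/dx = −1352/x^2 − 18 + 2x = 0 gives x = 13 (since 2·13^3 − 18·13^2 = 1352).
min ATC = 1352/13 + 98 − 18·13 + 13^2 = $137. That is the break-even price.
Between these two prices the firm operates at a loss; above $137 it earns a profit.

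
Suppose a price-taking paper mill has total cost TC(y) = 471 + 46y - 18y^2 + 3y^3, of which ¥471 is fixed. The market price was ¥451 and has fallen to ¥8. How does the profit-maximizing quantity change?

Output falls from 9 to 0 (the firm shuts down)

MC = 46 - 36y + 9y^2; the shutdown threshold is min AVC = ¥19 (at y = 3).
At P = ¥451 ≥ min AVC, set P = MC on the rising branch: y = 9.
At P = ¥8 < min AVC = ¥19, price no longer covers variable cost at any output, so the firm shuts down: y = 0.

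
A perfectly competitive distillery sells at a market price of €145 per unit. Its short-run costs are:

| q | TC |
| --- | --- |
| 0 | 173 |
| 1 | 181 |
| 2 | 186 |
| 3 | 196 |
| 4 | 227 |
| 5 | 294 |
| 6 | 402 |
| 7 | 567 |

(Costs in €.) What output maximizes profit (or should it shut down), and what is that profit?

q = 6; profit = €468

Compute π = P·q − TC at each output: q=0: -173; q=1: -36; q=2: 104; q=3: 239; q=4: 353; q=5: 431; q=6: 468; q=7: 448.
Profit is maximized at q = 6. AVC there is 229/6 = €38.17 ≤ P, so producing beats shutting down (which would give -€173).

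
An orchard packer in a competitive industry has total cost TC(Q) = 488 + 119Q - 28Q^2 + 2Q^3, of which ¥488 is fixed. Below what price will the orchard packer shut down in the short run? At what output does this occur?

¥21 per unit, at Q = 7

Short-run supply begins at min AVC. From VC = 119Q - 28Q^2 + 2Q^3, AVC = 119 - 28Q + 2Q^2.
At the minimum of AVC, MC = AVC. MC = 119 - 56Q + 6Q^2; setting MC = AVC gives 4Q^2 - 28Q = 0, so Q = 7. min AVC = 21.
So the shutdown price is ¥21.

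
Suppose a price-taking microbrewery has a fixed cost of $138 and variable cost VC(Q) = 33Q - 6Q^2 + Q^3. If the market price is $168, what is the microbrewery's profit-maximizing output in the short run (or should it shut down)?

Strip out fixed cost: VC = 33Q - 6Q^2 + Q^3. Then AVC = 33 - 6Q + Q^2 and MC = 33 - 12Q + 3Q^2.
The AVC parabola has its vertex at Q = 6/2 = 3, where AVC = 33 - 6·3 + 3^2 = $24.
Since P = $168 ≥ min AVC = $24, price covers variable cost and the firm should produce.
Solving P = MC: -135 - 12Q + 3Q^2 = 0 ⇒ Q = -5 or 9. On the upward-sloping branch, Q* = 9.
Check: AVC at Q = 9 is $60 ≤ P, so revenue covers variable cost.
Profit = P·Q − TC = 168·9 − 678 = $834.

Produce at Q = 9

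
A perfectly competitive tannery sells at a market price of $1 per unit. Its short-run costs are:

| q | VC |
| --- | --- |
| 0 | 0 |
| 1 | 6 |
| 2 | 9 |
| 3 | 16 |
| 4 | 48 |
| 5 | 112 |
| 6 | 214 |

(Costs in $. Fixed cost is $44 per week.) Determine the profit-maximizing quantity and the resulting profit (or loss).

q = 0 (shut down); profit = -$44

Profit at each row (π = 1q − TC): q=0: -44; q=1: -49; q=2: -51; q=3: -57; q=4: -88; q=5: -151; q=6: -252.
Profit is highest at q = 0. Equivalently, the lowest AVC in the table is 9/2 ≈ $4.50 at q = 2, and P = $1 falls below it — price never covers variable cost, so the firm shuts down and loses only its fixed cost.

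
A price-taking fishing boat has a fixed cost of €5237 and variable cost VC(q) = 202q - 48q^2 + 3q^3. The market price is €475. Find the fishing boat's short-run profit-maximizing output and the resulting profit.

Profit = -€167 at q = 13

AVC = 202 - 48q + 3q^2; min AVC = €10 at q = 8. Since P = €475 ≥ min AVC, the firm produces.
MC = 202 - 96q + 9q^2. Setting P = MC and taking the root on the rising branch gives q* = 13.
TR = 475·13 = 6175. TC = 5237 + 1105 = 6342. Profit = 6175 − 6342 = -€167.
That loss of €167 beats the €5237 the firm would lose by shutting down; producing recovers €5070 of fixed cost.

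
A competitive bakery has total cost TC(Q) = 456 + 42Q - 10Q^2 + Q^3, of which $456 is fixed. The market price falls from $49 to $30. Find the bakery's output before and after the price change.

MC = 42 - 20Q + 3Q^2; the shutdown threshold is min AVC = $17 (at Q = 5).
With P = $49 above the shutdown price, P = MC gives Q = 7.
At P = $30 ≥ min AVC, set P = MC: Q = 6. The firm stays open but cuts output.

Output falls from 7 to 6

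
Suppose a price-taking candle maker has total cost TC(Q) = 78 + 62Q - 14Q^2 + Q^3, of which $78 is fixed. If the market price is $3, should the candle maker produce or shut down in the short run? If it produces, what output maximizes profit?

From TC, MC = TC'(Q) = 62 - 28Q + 3Q^2 and AVC = VC/Q = 62 - 14Q + Q^2.
AVC is minimized where dAVC/dQ = -14 + 2Q = 0, at Q = 7; min AVC = 62 - 14·7 + 7^2 = $13.
With P < min AVC ($3 < $13), every unit sold adds to the loss.
The firm minimizes its loss by shutting down and losing only its fixed cost of $78.

Shut down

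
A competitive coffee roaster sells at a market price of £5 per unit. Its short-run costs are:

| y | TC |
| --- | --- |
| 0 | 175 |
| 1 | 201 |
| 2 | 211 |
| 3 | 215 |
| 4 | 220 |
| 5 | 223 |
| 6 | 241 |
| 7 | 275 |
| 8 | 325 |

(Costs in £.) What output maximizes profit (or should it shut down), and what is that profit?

Profit at each row (π = 5y − TC): y=0: -175; y=1: -196; y=2: -201; y=3: -200; y=4: -200; y=5: -198; y=6: -211; y=7: -240; y=8: -285.
Profit is highest at y = 0. Equivalently, the lowest AVC in the table is 48/5 ≈ £9.60 at y = 5, and P = £5 falls below it — price never covers variable cost, so the firm shuts down and loses only its fixed cost.

y = 0 (shut down); profit = -£175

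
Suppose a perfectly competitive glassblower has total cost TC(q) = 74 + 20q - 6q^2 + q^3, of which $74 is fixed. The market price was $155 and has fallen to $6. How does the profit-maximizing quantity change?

Output falls from 9 to 0 (the firm shuts down)

MC = 20 - 12q + 3q^2; the shutdown threshold is min AVC = $11 (at q = 3).
At P = $155 ≥ min AVC, set P = MC on the rising branch: q = 9.
At P = $6 < min AVC = $11, price no longer covers variable cost at any output, so the firm shuts down: q = 0.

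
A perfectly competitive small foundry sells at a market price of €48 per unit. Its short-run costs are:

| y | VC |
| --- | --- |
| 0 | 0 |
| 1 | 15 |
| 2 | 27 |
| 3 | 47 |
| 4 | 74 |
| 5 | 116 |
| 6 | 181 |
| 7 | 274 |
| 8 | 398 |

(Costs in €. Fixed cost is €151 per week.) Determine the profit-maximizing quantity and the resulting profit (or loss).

Profit at each row (π = 48y − TC): y=0: -151; y=1: -118; y=2: -82; y=3: -54; y=4: -33; y=5: -27; y=6: -44; y=7: -89; y=8: -165.
Profit is maximized at y = 5. AVC there is 116/5 = €23.20 ≤ P, so producing beats shutting down (which would give -€151).

y = 5; profit = -€27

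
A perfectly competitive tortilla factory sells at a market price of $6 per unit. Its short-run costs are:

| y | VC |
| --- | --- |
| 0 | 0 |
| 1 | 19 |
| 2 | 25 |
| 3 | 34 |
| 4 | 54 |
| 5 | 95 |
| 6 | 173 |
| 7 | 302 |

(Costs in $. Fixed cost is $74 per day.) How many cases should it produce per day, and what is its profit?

y = 0 (shut down); profit = -$74

Tabulate TR − TC: y=0: -74; y=1: -87; y=2: -87; y=3: -90; y=4: -104; y=5: -139; y=6: -211; y=7: -334.
Profit is highest at y = 0. Equivalently, the lowest AVC in the table is 34/3 ≈ $11.33 at y = 3, and P = $6 falls below it — price never covers variable cost, so the firm shuts down and loses only its fixed cost.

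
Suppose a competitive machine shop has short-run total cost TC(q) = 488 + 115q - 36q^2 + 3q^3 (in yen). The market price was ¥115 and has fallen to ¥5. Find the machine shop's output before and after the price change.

Output falls from 8 to 0 (the firm shuts down)

AVC = 115 - 36q + 3q^2, minimized at q = 6 where min AVC = ¥7. MC = 115 - 72q + 9q^2.
At P = ¥115 ≥ min AVC, set P = MC on the rising branch: q = 8.
At P = ¥5 < min AVC = ¥7, price no longer covers variable cost at any output, so the firm shuts down: q = 0.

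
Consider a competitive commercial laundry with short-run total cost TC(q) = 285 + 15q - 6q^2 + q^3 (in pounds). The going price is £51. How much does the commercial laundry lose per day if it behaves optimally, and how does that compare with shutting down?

Profit = -£69 at q = 6

AVC = 15 - 6q + q^2 has its minimum £6 at q = 3; price £51 clears that bar, so the firm operates.
With MC = 15 - 12q + 3q^2, P = MC on the upward-sloping part at q* = 6.
TR = 51·6 = 306. TC = 285 + 90 = 375. Profit = 306 − 375 = -£69.
Shutting down would mean losing the fixed cost of £285, so operating at a loss of £69 is better by £216.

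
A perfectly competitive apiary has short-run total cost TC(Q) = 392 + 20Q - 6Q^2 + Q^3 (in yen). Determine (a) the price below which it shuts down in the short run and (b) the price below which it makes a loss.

AVC = 20 - 6Q + Q^2; minimized at Q = 3, giving min AVC = ¥11. That is the shutdown price.
ATC = 392/Q + 20 - 6Q + Q^2. Setting dATC/dQ = −392/Q^2 − 6 + 2Q = 0 gives Q = 7 (since 2·7^3 − 6·7^2 = 392).
min ATC = 392/7 + 20 − 6·7 + 7^2 = ¥83. That is the break-even price.
For ¥11 ≤ P < ¥83 the firm produces at a loss; below ¥11 it shuts down.

Shutdown price = ¥11; break-even price = ¥83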